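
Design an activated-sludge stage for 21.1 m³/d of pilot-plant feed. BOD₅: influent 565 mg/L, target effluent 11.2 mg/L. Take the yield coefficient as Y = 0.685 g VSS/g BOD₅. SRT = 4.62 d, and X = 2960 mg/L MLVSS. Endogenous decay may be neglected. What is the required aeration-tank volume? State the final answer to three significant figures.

V·X = Y·Q·ΔS·θ_c gives V = 0.685 × 21.1 × (565 − 11.2) × 4.62 / 2960 = 12.49 m³.

V ≈ 12.5 m³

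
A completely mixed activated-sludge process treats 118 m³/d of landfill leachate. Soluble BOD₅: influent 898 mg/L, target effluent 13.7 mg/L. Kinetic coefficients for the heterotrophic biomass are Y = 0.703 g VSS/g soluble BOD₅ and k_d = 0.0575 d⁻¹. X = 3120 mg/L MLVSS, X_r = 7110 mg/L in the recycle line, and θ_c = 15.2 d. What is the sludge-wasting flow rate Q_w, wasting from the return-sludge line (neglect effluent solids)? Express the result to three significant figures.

Q_w ≈ 5.51 m³/d

From the SRT design equation V = Y Q (S₀−S) θ_c / [X (1 + k_d θ_c)] = 0.703 × 118 × (898 − 13.7) × 15.2 / [3120 × (1 + 0.0575 × 15.2)] = 1.12×10^6 / 5847 = 190.7 m³.
Q_w = (V·X)/(θ_c X_r) = 190.7 × 3120 / (15.2 × 7110) = 5.506 m³/d.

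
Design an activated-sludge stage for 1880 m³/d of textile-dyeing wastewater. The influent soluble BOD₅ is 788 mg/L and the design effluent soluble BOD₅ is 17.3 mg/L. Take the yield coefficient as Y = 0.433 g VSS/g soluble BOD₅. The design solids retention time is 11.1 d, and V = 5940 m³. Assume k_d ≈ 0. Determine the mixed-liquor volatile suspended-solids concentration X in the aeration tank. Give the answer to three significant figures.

X = Y·Q·ΔS·θ_c / V = 0.433 × 1880 × (788 − 17.3) × 11.1 / 5940 = 1172 mg/L.

X ≈ 1170 mg/L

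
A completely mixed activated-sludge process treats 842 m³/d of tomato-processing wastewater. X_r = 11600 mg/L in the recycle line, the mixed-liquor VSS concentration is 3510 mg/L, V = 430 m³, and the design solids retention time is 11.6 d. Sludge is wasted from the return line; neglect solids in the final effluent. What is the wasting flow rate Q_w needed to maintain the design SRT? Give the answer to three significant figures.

Q_w ≈ 11.2 m³/d

Wasting from the return line (neglecting effluent solids): Q_w = V·X / (θ_c·X_r) = 430.0 × 3510 / (11.6 × 11600) = 11.22 m³/d.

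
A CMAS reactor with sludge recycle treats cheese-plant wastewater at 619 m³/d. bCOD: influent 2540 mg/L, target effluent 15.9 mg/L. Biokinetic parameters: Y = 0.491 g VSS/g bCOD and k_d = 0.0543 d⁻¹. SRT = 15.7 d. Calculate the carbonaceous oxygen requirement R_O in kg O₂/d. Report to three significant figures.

Y_obs = Y / (1 + k_d θ_c) = 0.491 / (1 + 0.0543 × 15.7) = 0.491 / 1.853 = 0.2650.
ΔS = 2540 − 15.9 = 2524 mg/L, so the substrate removal rate is 619 × 2524/1000 = 1562 kg bCOD/d.
Biomass synthesised: P_X = Y_obs × 1562 = 414.1 kg VSS/d.
Carbonaceous O₂ demand = substrate oxidised − cell-mass equivalent = 1562 − 1.42 × 414.1 = 974.4 kg O₂/d.

R_O ≈ 974 kg O₂/d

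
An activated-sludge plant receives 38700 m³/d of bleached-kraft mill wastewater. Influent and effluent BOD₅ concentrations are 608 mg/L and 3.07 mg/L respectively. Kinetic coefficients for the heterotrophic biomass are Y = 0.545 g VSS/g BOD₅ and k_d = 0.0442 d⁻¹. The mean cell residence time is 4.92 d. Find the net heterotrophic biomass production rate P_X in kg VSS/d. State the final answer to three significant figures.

Y_obs = Y / (1 + k_d θ_c) = 0.545 / (1 + 0.0442 × 4.92) = 0.545 / 1.217 = 0.4477.
Q·(S₀ − S) = 38700 × (608 − 3.07) × 10⁻³ = 23411 kg/d removed.
So the net sludge growth is P_X = 0.4477 × 23411 = 10480 kg VSS/d.

P_X ≈ 10500 kg VSS/d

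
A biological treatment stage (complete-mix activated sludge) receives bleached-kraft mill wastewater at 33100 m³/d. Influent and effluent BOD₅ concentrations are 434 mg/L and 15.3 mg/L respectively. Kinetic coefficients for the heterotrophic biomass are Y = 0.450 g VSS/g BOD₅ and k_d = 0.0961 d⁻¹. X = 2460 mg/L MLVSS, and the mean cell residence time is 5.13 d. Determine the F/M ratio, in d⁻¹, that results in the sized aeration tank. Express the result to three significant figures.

From the SRT design equation V = Y Q (S₀−S) θ_c / [X (1 + k_d θ_c)] = 0.450 × 33100 × (434 − 15.3) × 5.13 / [2460 × (1 + 0.0961 × 5.13)] = 3.2×10^7 / 3673 = 8711 m³.
F/M = Q·S₀ / (V·X) = 33100 × 434 / (8711 × 2460) = 0.6704 g BOD₅·(g VSS·d)⁻¹.

F/M ≈ 0.670 d⁻¹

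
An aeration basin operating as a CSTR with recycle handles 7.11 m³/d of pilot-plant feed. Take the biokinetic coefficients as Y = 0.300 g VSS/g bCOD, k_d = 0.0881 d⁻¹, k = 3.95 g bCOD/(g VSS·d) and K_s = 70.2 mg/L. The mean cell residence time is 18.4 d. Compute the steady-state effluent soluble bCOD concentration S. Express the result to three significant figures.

For a completely mixed reactor with recycle the Lawrence–McCarty relation gives S = K_s·(1 + k_d·θ_c) / [θ_c·(Y·k − k_d) − 1] = 70.2 × (1 + 0.0881 × 18.4) / [18.4 × (0.300 × 3.95 − 0.0881) − 1] = 184.0 / 19.18 = 9.592 mg/L.

S ≈ 9.59 mg/L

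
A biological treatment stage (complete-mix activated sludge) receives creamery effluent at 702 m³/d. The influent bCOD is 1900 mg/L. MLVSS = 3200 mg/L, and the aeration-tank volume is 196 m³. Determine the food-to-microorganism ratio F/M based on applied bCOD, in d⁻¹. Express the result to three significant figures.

F/M = Q·S₀ / (V·X) = 702 × 1900 / (196.0 × 3200) = 2.127 g bCOD·(g VSS·d)⁻¹.

F/M ≈ 2.13 d⁻¹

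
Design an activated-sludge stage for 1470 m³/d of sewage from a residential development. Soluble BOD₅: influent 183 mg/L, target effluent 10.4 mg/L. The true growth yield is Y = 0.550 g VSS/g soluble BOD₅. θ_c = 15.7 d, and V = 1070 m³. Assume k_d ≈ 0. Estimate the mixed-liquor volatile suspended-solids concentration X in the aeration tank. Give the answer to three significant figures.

X ≈ 2050 mg/L

Without decay, X = Y Q (S₀−S) θ_c / V = 0.550 × 1470 × (183 − 10.4) × 15.7 / 1070 = 2048 mg/L.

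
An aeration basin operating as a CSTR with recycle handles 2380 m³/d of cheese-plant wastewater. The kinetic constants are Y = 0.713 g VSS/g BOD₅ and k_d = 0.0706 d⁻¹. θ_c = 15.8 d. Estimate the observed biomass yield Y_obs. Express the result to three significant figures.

Y_obs ≈ 0.337 g VSS/g BOD₅

The observed yield is Y_obs = Y/(1 + k_d·θ_c) = 0.713 / (1 + 0.0706 × 15.8) = 0.713 / 2.115 = 0.3370 g VSS per g BOD₅ removed.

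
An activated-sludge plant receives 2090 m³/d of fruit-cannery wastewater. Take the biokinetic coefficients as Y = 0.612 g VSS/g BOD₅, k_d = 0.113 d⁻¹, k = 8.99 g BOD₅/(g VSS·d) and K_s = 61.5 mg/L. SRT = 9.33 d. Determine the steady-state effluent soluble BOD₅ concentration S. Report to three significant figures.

S ≈ 2.56 mg/L

From the Monod/SRT balance for a CMAS, S = K_s·(1+k_d θ_c)/[θ_c·(Y k − k_d) − 1] = 61.5 × (1 + 0.113 × 9.33) / [9.33 × (0.612 × 8.99 − 0.113) − 1] = 126.3 / 49.28 = 2.564 mg/L.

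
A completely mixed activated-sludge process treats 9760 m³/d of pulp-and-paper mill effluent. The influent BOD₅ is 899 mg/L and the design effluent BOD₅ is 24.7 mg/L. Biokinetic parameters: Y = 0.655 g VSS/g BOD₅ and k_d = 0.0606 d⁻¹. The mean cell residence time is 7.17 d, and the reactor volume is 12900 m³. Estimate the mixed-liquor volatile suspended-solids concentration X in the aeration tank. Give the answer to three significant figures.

Solving the biomass balance for X: X = Y Q (S₀−S) θ_c / [V (1+k_d θ_c)] = 0.655 × 9760 × (899 − 24.7) × 7.17 / [12900 × (1 + 0.0606 × 7.17)] = 2166 mg/L.

X ≈ 2170 mg/L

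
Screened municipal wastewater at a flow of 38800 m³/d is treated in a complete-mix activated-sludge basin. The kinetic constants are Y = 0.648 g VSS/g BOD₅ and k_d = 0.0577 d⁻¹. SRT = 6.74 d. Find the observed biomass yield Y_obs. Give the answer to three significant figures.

Y_obs ≈ 0.467 g VSS/g BOD₅

Y_obs = Y / (1 + k_d θ_c) = 0.648 / (1 + 0.0577 × 6.74) = 0.648 / 1.389 = 0.4666.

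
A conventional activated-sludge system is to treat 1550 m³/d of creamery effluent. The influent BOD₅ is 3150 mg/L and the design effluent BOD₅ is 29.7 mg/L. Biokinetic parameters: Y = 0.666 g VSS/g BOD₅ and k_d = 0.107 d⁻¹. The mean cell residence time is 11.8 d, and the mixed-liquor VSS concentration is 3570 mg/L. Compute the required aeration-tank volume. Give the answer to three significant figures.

Rearranging the biomass balance for a CMAS with decay, V = Y·Q·ΔS·θ_c / [X·(1+k_d θ_c)] = 0.666 × 1550 × (3150 − 29.7) × 11.8 / [3570 × (1 + 0.107 × 11.8)] = 3.8×10^7 / 8077 = 4706 m³.

V ≈ 4710 m³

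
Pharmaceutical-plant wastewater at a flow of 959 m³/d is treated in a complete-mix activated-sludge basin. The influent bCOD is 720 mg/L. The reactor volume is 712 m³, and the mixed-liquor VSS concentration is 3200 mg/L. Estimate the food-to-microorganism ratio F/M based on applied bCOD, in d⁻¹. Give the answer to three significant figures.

F/M ≈ 0.303 d⁻¹

F/M = applied load / biomass = Q·S₀/(V·X) = 959 × 720 / (712.0 × 3200) = 0.3031 d⁻¹.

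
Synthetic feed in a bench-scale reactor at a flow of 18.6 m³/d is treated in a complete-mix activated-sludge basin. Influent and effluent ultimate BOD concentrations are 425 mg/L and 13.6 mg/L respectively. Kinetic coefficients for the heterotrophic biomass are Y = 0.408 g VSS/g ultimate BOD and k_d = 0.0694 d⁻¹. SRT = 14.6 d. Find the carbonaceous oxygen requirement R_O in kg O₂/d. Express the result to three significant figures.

Y_obs = Y / (1 + k_d θ_c) = 0.408 / (1 + 0.0694 × 14.6) = 0.408 / 2.013 = 0.2027.
Q·(S₀ − S) = 18.6 × (425 − 13.6) × 10⁻³ = 7.652 kg/d removed.
Biomass synthesised: P_X = Y_obs × 7.652 = 1.551 kg VSS/d.
R_O = Q·ΔS − 1.42 P_X = 7.652 − 2.202 = 5.450 kg O₂/d.

R_O ≈ 5.45 kg O₂/d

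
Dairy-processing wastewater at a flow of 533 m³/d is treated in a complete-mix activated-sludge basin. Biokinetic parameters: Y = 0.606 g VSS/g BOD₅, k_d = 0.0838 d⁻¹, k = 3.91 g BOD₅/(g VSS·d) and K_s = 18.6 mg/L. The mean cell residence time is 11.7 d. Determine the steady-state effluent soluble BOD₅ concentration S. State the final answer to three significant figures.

S ≈ 1.43 mg/L

From the Monod/SRT balance for a CMAS, S = K_s·(1+k_d θ_c)/[θ_c·(Y k − k_d) − 1] = 18.6 × (1 + 0.0838 × 11.7) / [11.7 × (0.606 × 3.91 − 0.0838) − 1] = 36.84 / 25.74 = 1.431 mg/L.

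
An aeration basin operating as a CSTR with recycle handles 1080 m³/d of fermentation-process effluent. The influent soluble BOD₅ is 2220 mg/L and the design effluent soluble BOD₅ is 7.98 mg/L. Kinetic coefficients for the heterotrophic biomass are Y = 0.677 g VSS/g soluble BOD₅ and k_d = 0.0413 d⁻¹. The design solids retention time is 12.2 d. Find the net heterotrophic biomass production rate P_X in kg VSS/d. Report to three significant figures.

Observed yield with endogenous decay: Y_obs = Y / (1 + k_d·θ_c) = 0.677 / (1 + 0.0413 × 12.2) = 0.677 / 1.504 = 0.4502 g VSS/g soluble BOD₅.
Mass of soluble BOD₅ removed per day: Q(S₀ − S) = 1080 × 2212 g/m³ = 2389 kg/d.
Biomass produced: P_X = Y_obs·Q·ΔS = 0.4502 × 2389 ≈ 1075 kg VSS/d.

P_X ≈ 1080 kg VSS/d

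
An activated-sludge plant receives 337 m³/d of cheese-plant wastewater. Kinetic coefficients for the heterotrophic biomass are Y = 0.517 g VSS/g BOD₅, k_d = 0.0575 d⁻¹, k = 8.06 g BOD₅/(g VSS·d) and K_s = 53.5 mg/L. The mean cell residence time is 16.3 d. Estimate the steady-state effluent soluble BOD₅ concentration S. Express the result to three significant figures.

S ≈ 1.57 mg/L

For a completely mixed reactor with recycle the Lawrence–McCarty relation gives S = K_s·(1 + k_d·θ_c) / [θ_c·(Y·k − k_d) − 1] = 53.5 × (1 + 0.0575 × 16.3) / [16.3 × (0.517 × 8.06 − 0.0575) − 1] = 103.6 / 65.99 = 1.571 mg/L.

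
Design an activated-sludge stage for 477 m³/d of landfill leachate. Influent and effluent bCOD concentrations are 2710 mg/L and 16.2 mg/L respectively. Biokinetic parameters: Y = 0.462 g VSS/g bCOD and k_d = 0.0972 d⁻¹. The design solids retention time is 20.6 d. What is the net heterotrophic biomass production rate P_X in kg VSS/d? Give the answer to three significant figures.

Correct the yield for decay: Y_obs = Y/(1 + k_d θ_c) = 0.462 / (1 + 0.0972 × 20.6) = 0.462 / 3.002 = 0.1539.
Substrate removed = Q·(S₀ − S) = 477 m³/d × (2710 − 16.2) g/m³ = 1.28×10^6 g/d = 1285 kg/d.
Biomass produced: P_X = Y_obs·Q·ΔS = 0.1539 × 1285 ≈ 197.7 kg VSS/d.

P_X ≈ 198 kg VSS/d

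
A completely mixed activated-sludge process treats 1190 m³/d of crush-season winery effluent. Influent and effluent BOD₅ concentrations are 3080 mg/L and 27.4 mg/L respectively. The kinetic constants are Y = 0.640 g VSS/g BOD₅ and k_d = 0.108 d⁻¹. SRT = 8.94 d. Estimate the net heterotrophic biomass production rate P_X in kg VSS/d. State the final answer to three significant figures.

Y_obs = Y / (1 + k_d θ_c) = 0.640 / (1 + 0.108 × 8.94) = 0.640 / 1.966 = 0.3256.
ΔS = 3080 − 27.4 = 3053 mg/L, so the substrate removal rate is 1190 × 3053/1000 = 3633 kg BOD₅/d.
Biomass produced: P_X = Y_obs·Q·ΔS = 0.3256 × 3633 ≈ 1183 kg VSS/d.

P_X ≈ 1180 kg VSS/d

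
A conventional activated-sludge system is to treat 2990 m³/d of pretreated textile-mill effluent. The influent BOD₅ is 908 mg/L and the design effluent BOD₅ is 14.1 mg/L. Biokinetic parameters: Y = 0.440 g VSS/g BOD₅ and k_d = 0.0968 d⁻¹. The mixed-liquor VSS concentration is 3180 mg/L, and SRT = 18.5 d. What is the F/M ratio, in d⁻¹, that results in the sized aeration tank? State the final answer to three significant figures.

Steady-state biomass mass balance: V·X·(1 + k_d·θ_c) = Y·Q·(S₀ − S)·θ_c, so V = 0.440 × 2990 × (908 − 14.1) × 18.5 / [3180 × (1 + 0.0968 × 18.5)] = 2.18×10^7 / 8875 = 2451 m³.
F/M = applied load / biomass = Q·S₀/(V·X) = 2990 × 908 / (2451 × 3180) = 0.3483 d⁻¹.

F/M ≈ 0.348 d⁻¹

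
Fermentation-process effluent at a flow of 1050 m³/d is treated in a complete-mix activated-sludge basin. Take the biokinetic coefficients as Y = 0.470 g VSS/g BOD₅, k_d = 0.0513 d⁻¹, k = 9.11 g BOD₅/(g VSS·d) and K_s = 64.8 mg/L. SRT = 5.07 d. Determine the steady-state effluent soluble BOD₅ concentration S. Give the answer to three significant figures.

Effluent substrate depends only on kinetics and SRT: S = K_s(1 + k_d θ_c) / [θ_c(Yk − k_d) − 1] = 64.8 × (1 + 0.0513 × 5.07) / [5.07 × (0.470 × 9.11 − 0.0513) − 1] = 81.65 / 20.45 = 3.993 mg/L.

S ≈ 3.99 mg/L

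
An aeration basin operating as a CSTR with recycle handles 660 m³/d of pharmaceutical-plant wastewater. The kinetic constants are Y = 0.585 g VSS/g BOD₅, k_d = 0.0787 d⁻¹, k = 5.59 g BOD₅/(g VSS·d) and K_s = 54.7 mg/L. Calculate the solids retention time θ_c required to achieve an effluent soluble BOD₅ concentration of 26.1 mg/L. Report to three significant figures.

θ_c ≈ 1.02 d

At the target effluent, Y k S/(K_s+S) = 0.585×5.59×26.1/80.80 = 1.056 d⁻¹.
θ_c = 1/(μ − k_d) = 1/(1.056 − 0.0787) = 1/0.9776 = 1.023 d.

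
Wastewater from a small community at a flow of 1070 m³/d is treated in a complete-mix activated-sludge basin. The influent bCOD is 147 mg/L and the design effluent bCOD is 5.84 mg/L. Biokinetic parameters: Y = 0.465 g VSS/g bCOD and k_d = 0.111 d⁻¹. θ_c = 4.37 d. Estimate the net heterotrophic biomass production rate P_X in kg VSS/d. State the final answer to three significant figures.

P_X ≈ 47.3 kg VSS/d

The observed yield is Y_obs = Y/(1 + k_d·θ_c) = 0.465 / (1 + 0.111 × 4.37) = 0.465 / 1.485 = 0.3131 g VSS per g bCOD removed.
Mass of bCOD removed per day: Q(S₀ − S) = 1070 × 141.2 g/m³ = 151.0 kg/d.
So the net sludge growth is P_X = 0.3131 × 151.0 = 47.29 kg VSS/d.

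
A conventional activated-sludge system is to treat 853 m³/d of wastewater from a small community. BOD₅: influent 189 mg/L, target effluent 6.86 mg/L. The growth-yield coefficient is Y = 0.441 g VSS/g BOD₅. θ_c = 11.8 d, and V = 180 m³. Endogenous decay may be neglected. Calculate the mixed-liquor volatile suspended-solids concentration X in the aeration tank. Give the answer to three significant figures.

X = Y·Q·ΔS·θ_c / V = 0.441 × 853 × (189 − 6.86) × 11.8 / 180 = 4492 mg/L.

X ≈ 4490 mg/L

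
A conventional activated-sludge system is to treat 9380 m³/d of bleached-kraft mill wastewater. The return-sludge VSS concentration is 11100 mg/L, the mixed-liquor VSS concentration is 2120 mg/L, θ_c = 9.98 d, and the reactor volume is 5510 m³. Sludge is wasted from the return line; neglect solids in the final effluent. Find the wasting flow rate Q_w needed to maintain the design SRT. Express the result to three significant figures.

Q_w = (V·X)/(θ_c X_r) = 5510 × 2120 / (9.98 × 11100) = 105.4 m³/d.

Q_w ≈ 105 m³/d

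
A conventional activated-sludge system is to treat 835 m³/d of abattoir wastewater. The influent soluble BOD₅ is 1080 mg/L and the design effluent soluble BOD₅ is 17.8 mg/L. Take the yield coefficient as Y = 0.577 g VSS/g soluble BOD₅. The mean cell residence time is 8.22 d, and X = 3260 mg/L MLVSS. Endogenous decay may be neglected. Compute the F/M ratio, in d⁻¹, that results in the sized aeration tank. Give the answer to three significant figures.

V·X = Y·Q·ΔS·θ_c gives V = 0.577 × 835 × (1080 − 17.8) × 8.22 / 3260 = 1290 m³.
Food-to-microorganism ratio F/M = Q S₀ / (V X) = 835 × 1080 / (1290 × 3260) = 0.2144 d⁻¹.

F/M ≈ 0.214 d⁻¹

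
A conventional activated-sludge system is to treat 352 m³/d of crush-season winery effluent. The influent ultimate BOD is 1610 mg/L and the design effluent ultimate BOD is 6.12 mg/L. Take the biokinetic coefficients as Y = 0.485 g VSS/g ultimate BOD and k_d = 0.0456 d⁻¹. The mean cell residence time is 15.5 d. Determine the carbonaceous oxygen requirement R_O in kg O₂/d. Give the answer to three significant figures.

The observed yield is Y_obs = Y/(1 + k_d·θ_c) = 0.485 / (1 + 0.0456 × 15.5) = 0.485 / 1.707 = 0.2842 g VSS per g ultimate BOD removed.
Mass of ultimate BOD removed per day: Q(S₀ − S) = 352 × 1604 g/m³ = 564.6 kg/d.
Biomass synthesised: P_X = Y_obs × 564.6 = 160.4 kg VSS/d.
Carbonaceous O₂ demand = substrate oxidised − cell-mass equivalent = 564.6 − 1.42 × 160.4 = 336.8 kg O₂/d.

R_O ≈ 337 kg O₂/d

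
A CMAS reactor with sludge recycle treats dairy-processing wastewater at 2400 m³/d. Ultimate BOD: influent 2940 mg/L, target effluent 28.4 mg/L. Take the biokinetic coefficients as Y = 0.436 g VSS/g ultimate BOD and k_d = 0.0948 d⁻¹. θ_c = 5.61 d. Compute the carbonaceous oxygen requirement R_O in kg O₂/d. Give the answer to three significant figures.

R_O ≈ 4160 kg O₂/d

Correct the yield for decay: Y_obs = Y/(1 + k_d θ_c) = 0.436 / (1 + 0.0948 × 5.61) = 0.436 / 1.532 = 0.2846.
Q·(S₀ − S) = 2400 × (2940 − 28.4) × 10⁻³ = 6988 kg/d removed.
Net sludge production P_X = 0.2846 × 6988 = 1989 kg VSS/d.
Carbonaceous O₂ demand = substrate oxidised − cell-mass equivalent = 6988 − 1.42 × 1989 = 4164 kg O₂/d.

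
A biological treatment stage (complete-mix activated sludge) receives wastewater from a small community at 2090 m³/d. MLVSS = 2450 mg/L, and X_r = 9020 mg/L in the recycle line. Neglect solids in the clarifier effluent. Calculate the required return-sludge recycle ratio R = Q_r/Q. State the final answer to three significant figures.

R ≈ 0.373

R = Q_r/Q = X/(X_r − X) = 2450 / (9020 − 2450) = 0.3729.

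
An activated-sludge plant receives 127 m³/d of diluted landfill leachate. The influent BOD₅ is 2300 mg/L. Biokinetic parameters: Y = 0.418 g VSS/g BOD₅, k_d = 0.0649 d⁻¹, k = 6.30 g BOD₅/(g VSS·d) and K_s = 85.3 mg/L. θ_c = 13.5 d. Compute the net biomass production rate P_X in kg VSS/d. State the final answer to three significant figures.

P_X ≈ 64.9 kg VSS/d

For a completely mixed reactor with recycle the Lawrence–McCarty relation gives S = K_s·(1 + k_d·θ_c) / [θ_c·(Y·k − k_d) − 1] = 85.3 × (1 + 0.0649 × 13.5) / [13.5 × (0.418 × 6.30 − 0.0649) − 1] = 160.0 / 33.67 = 4.752 mg/L.
Observed yield with endogenous decay: Y_obs = Y / (1 + k_d·θ_c) = 0.418 / (1 + 0.0649 × 13.5) = 0.418 / 1.876 = 0.2228 g VSS/g BOD₅.
ΔS = 2300 − 4.75 = 2295 mg/L, so the substrate removal rate is 127 × 2295/1000 = 291.5 kg BOD₅/d.
Net biomass production P_X = Y_obs × Q·(S₀ − S) = 0.2228 × 291.5 = 64.94 kg VSS/d.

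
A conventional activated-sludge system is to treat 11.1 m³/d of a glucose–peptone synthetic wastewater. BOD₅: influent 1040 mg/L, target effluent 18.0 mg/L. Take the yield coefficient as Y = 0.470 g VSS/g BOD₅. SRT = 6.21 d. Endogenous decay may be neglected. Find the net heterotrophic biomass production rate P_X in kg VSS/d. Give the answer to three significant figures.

Since k_d ≈ 0, Y_obs = Y = 0.470 g VSS/g BOD₅.
Mass of BOD₅ removed per day: Q(S₀ − S) = 11.1 × 1022 g/m³ = 11.34 kg/d.
Biomass produced: P_X = Y_obs·Q·ΔS = 0.4700 × 11.34 ≈ 5.332 kg VSS/d.

P_X ≈ 5.33 kg VSS/d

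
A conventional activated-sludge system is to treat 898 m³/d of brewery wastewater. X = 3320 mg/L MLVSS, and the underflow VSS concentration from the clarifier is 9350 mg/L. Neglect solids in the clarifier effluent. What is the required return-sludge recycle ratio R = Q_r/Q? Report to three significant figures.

R ≈ 0.551

R = Q_r/Q = X/(X_r − X) = 3320 / (9350 − 3320) = 0.5506.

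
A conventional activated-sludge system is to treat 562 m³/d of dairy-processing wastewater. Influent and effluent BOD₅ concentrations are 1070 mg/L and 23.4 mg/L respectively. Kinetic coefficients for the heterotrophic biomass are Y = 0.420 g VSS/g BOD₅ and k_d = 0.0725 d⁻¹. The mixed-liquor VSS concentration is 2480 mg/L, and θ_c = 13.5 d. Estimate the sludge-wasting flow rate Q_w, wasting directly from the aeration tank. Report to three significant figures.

Rearranging the biomass balance for a CMAS with decay, V = Y·Q·ΔS·θ_c / [X·(1+k_d θ_c)] = 0.420 × 562 × (1070 − 23.4) × 13.5 / [2480 × (1 + 0.0725 × 13.5)] = 3.34×10^6 / 4907 = 679.6 m³.
Wasting from the aeration tank: Q_w = V / θ_c = 679.6 / 13.5 = 50.34 m³/d.

Q_w ≈ 50.3 m³/d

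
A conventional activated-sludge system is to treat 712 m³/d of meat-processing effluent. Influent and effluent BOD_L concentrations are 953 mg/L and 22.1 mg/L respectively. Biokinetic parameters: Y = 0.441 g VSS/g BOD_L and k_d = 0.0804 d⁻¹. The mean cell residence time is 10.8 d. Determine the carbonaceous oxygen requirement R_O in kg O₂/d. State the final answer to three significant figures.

R_O ≈ 441 kg O₂/d

Correct the yield for decay: Y_obs = Y/(1 + k_d θ_c) = 0.441 / (1 + 0.0804 × 10.8) = 0.441 / 1.868 = 0.2360.
Q·(S₀ − S) = 712 × (953 − 22.1) × 10⁻³ = 662.8 kg/d removed.
Biomass synthesised: P_X = Y_obs × 662.8 = 156.4 kg VSS/d.
Carbonaceous O₂ demand = substrate oxidised − cell-mass equivalent = 662.8 − 1.42 × 156.4 = 440.6 kg O₂/d.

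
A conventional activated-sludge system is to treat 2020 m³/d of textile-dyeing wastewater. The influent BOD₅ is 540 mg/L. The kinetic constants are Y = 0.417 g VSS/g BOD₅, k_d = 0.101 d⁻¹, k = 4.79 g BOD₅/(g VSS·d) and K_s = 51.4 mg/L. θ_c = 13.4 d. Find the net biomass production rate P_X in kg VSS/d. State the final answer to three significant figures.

Effluent substrate depends only on kinetics and SRT: S = K_s(1 + k_d θ_c) / [θ_c(Yk − k_d) − 1] = 51.4 × (1 + 0.101 × 13.4) / [13.4 × (0.417 × 4.79 − 0.101) − 1] = 121.0 / 24.41 = 4.955 mg/L.
Correct the yield for decay: Y_obs = Y/(1 + k_d θ_c) = 0.417 / (1 + 0.101 × 13.4) = 0.417 / 2.353 = 0.1772.
Q·(S₀ − S) = 2020 × (540 − 4.96) × 10⁻³ = 1081 kg/d removed.
P_X = Y_obs · Q(S₀ − S) = 0.1772 × 1081 = 191.5 kg VSS/d.

P_X ≈ 192 kg VSS/d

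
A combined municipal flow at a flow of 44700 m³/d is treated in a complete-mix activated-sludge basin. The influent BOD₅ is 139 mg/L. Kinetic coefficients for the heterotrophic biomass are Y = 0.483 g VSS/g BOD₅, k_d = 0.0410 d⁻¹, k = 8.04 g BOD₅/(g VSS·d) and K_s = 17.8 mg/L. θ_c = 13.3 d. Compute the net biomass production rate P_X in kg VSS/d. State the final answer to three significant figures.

P_X ≈ 1930 kg VSS/d

For a completely mixed reactor with recycle the Lawrence–McCarty relation gives S = K_s·(1 + k_d·θ_c) / [θ_c·(Y·k − k_d) − 1] = 17.8 × (1 + 0.0410 × 13.3) / [13.3 × (0.483 × 8.04 − 0.0410) − 1] = 27.51 / 50.10 = 0.5490 mg/L.
Correct the yield for decay: Y_obs = Y/(1 + k_d θ_c) = 0.483 / (1 + 0.0410 × 13.3) = 0.483 / 1.545 = 0.3126.
Substrate removed = Q·(S₀ − S) = 44700 m³/d × (139 − 0.549) g/m³ = 6.19×10^6 g/d = 6189 kg/d.
So the net sludge growth is P_X = 0.3126 × 6189 = 1934 kg VSS/d.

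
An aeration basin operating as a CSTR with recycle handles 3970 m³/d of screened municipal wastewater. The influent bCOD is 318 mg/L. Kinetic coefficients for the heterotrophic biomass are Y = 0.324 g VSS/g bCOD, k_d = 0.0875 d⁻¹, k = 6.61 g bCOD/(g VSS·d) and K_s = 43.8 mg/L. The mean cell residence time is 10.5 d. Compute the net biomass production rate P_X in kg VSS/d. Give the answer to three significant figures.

P_X ≈ 210 kg VSS/d

For a completely mixed reactor with recycle the Lawrence–McCarty relation gives S = K_s·(1 + k_d·θ_c) / [θ_c·(Y·k − k_d) − 1] = 43.8 × (1 + 0.0875 × 10.5) / [10.5 × (0.324 × 6.61 − 0.0875) − 1] = 84.04 / 20.57 = 4.086 mg/L.
Observed yield with endogenous decay: Y_obs = Y / (1 + k_d·θ_c) = 0.324 / (1 + 0.0875 × 10.5) = 0.324 / 1.919 = 0.1689 g VSS/g bCOD.
ΔS = 318 − 4.09 = 313.9 mg/L, so the substrate removal rate is 3970 × 313.9/1000 = 1246 kg bCOD/d.
So the net sludge growth is P_X = 0.1689 × 1246 = 210.4 kg VSS/d.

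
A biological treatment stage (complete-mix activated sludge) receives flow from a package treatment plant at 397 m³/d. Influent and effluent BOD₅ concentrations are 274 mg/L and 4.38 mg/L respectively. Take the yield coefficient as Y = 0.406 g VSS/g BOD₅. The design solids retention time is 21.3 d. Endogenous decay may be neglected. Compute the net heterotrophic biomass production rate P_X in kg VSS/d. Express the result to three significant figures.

P_X ≈ 43.5 kg VSS/d

With endogenous decay neglected, the observed yield equals the true yield: Y_obs = Y = 0.406 g VSS/g BOD₅.
Substrate removed = Q·(S₀ − S) = 397 m³/d × (274 − 4.38) g/m³ = 1.07×10^5 g/d = 107.0 kg/d.
P_X = Y_obs · Q(S₀ − S) = 0.4060 × 107.0 = 43.46 kg VSS/d.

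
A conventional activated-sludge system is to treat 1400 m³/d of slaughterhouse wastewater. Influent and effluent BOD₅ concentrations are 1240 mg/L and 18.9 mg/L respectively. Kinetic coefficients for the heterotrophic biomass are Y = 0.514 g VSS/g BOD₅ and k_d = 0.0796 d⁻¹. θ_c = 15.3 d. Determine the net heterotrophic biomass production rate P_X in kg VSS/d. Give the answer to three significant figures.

P_X ≈ 396 kg VSS/d

Observed yield with endogenous decay: Y_obs = Y / (1 + k_d·θ_c) = 0.514 / (1 + 0.0796 × 15.3) = 0.514 / 2.218 = 0.2318 g VSS/g BOD₅.
Substrate removed = Q·(S₀ − S) = 1400 m³/d × (1240 − 18.9) g/m³ = 1.71×10^6 g/d = 1710 kg/d.
So the net sludge growth is P_X = 0.2318 × 1710 = 396.2 kg VSS/d.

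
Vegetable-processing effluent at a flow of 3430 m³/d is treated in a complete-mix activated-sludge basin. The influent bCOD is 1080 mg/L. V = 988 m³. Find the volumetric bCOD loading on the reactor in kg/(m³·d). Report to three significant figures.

L_v ≈ 3.75 kg bCOD/(m³·d)

L_v = Q S₀ / V = 3430 × 1080 × 10⁻³ / 988.0 = 3.749 kg/(m³·d).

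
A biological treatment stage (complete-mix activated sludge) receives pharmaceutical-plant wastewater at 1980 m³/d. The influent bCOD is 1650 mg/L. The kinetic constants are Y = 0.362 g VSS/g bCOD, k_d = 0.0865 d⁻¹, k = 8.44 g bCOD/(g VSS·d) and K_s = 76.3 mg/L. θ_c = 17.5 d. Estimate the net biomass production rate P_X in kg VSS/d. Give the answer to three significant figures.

For a completely mixed reactor with recycle the Lawrence–McCarty relation gives S = K_s·(1 + k_d·θ_c) / [θ_c·(Y·k − k_d) − 1] = 76.3 × (1 + 0.0865 × 17.5) / [17.5 × (0.362 × 8.44 − 0.0865) − 1] = 191.8 / 50.95 = 3.764 mg/L.
Correct the yield for decay: Y_obs = Y/(1 + k_d θ_c) = 0.362 / (1 + 0.0865 × 17.5) = 0.362 / 2.514 = 0.1440.
ΔS = 1650 − 3.76 = 1646 mg/L, so the substrate removal rate is 1980 × 1646/1000 = 3260 kg bCOD/d.
Net biomass production P_X = Y_obs × Q·(S₀ − S) = 0.1440 × 3260 = 469.4 kg VSS/d.

P_X ≈ 469 kg VSS/d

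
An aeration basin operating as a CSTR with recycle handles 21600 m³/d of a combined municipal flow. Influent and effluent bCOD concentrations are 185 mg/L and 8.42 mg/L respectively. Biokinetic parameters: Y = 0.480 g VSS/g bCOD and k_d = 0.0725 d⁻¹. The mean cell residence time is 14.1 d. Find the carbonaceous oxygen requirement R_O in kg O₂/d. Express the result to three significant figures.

Y_obs = Y / (1 + k_d θ_c) = 0.480 / (1 + 0.0725 × 14.1) = 0.480 / 2.022 = 0.2374.
Q·(S₀ − S) = 21600 × (185 − 8.42) × 10⁻³ = 3814 kg/d removed.
Net sludge production P_X = 0.2374 × 3814 = 905.3 kg VSS/d.
R_O = Q·ΔS − 1.42 P_X = 3814 − 1286 = 2529 kg O₂/d.

R_O ≈ 2530 kg O₂/d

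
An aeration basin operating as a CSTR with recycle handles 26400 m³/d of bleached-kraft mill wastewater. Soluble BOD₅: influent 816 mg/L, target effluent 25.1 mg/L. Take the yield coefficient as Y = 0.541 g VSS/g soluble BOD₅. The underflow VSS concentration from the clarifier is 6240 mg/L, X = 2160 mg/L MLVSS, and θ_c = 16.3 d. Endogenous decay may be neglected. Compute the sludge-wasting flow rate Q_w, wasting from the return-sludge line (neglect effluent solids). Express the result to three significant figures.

Q_w ≈ 1810 m³/d

V·X = Y·Q·ΔS·θ_c gives V = 0.541 × 26400 × (816 − 25.1) × 16.3 / 2160 = 85243 m³.
Wasting from the return line (neglecting effluent solids): Q_w = V·X / (θ_c·X_r) = 85243 × 2160 / (16.3 × 6240) = 1810 m³/d.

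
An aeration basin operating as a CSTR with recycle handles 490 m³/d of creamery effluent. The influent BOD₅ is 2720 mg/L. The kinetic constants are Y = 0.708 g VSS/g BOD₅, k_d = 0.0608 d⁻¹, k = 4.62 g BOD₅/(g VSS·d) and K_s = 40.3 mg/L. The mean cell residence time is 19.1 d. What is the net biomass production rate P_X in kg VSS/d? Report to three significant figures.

P_X ≈ 436 kg VSS/d

For a completely mixed reactor with recycle the Lawrence–McCarty relation gives S = K_s·(1 + k_d·θ_c) / [θ_c·(Y·k − k_d) − 1] = 40.3 × (1 + 0.0608 × 19.1) / [19.1 × (0.708 × 4.62 − 0.0608) − 1] = 87.10 / 60.31 = 1.444 mg/L.
Y_obs = Y / (1 + k_d θ_c) = 0.708 / (1 + 0.0608 × 19.1) = 0.708 / 2.161 = 0.3276.
Q·(S₀ − S) = 490 × (2720 − 1.44) × 10⁻³ = 1332 kg/d removed.
Biomass produced: P_X = Y_obs·Q·ΔS = 0.3276 × 1332 ≈ 436.4 kg VSS/d.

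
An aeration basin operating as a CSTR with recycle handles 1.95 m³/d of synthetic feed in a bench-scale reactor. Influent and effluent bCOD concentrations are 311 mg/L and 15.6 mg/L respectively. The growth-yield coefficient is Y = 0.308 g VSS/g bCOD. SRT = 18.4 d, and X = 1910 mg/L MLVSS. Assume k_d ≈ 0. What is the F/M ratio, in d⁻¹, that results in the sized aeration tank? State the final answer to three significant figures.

With k_d = 0 the design equation reduces to V = Y Q (S₀−S) θ_c / X = 0.308 × 1.95 × (311 − 15.6) × 18.4 / 1910 = 1.709 m³.
Food-to-microorganism ratio F/M = Q S₀ / (V X) = 1.95 × 311 / (1.709 × 1910) = 0.1858 d⁻¹.

F/M ≈ 0.186 d⁻¹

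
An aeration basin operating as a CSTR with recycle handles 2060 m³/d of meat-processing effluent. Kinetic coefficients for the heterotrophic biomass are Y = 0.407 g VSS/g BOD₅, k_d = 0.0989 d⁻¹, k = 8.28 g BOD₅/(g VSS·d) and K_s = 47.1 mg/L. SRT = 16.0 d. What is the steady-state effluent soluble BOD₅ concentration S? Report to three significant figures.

S ≈ 2.37 mg/L

For a completely mixed reactor with recycle the Lawrence–McCarty relation gives S = K_s·(1 + k_d·θ_c) / [θ_c·(Y·k − k_d) − 1] = 47.1 × (1 + 0.0989 × 16.0) / [16.0 × (0.407 × 8.28 − 0.0989) − 1] = 121.6 / 51.34 = 2.369 mg/L.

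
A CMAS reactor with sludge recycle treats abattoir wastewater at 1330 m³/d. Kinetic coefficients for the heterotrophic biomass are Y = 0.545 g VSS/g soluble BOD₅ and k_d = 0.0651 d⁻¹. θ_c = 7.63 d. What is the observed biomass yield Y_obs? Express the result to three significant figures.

Correct the yield for decay: Y_obs = Y/(1 + k_d θ_c) = 0.545 / (1 + 0.0651 × 7.63) = 0.545 / 1.497 = 0.3641.

Y_obs ≈ 0.364 g VSS/g soluble BOD₅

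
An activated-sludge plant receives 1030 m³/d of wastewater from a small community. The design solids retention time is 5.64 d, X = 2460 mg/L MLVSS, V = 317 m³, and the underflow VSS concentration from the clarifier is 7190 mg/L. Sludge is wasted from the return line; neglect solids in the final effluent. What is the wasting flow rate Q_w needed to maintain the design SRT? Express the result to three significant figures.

Q_w ≈ 19.2 m³/d

θ_c = V·X/(Q_w·X_r) when wasting from the recycle, so Q_w = V·X/(θ_c·X_r) = 317.0 × 2460 / (5.64 × 7190) = 19.23 m³/d.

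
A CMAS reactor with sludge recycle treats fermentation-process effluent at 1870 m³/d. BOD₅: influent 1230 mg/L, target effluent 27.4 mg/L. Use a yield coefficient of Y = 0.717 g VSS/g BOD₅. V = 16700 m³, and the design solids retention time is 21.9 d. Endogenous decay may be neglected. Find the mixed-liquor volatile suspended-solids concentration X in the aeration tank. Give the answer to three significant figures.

X ≈ 2110 mg/L

From V·X = Y·Q·(S₀ − S)·θ_c (decay neglected): X = 0.717 × 1870 × (1230 − 27.4) × 21.9 / 16700 = 2115 mg/L.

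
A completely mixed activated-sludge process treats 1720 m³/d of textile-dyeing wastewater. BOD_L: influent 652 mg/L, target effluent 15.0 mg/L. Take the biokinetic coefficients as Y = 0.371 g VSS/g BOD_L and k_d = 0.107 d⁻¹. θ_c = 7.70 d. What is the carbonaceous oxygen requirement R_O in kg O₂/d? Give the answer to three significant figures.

R_O ≈ 779 kg O₂/d

Correct the yield for decay: Y_obs = Y/(1 + k_d θ_c) = 0.371 / (1 + 0.107 × 7.70) = 0.371 / 1.824 = 0.2034.
Substrate removed = Q·(S₀ − S) = 1720 m³/d × (652 − 15.0) g/m³ = 1.1×10^6 g/d = 1096 kg/d.
Net sludge production P_X = 0.2034 × 1096 = 222.9 kg VSS/d.
R_O = Q·ΔS − 1.42 P_X = 1096 − 316.5 = 779.2 kg O₂/d.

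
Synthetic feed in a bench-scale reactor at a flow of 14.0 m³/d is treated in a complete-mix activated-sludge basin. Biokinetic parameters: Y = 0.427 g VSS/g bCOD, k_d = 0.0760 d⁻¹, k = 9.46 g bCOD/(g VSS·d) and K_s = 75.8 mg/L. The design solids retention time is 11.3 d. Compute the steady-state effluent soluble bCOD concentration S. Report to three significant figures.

From the Monod/SRT balance for a CMAS, S = K_s·(1+k_d θ_c)/[θ_c·(Y k − k_d) − 1] = 75.8 × (1 + 0.0760 × 11.3) / [11.3 × (0.427 × 9.46 − 0.0760) − 1] = 140.9 / 43.79 = 3.218 mg/L.

S ≈ 3.22 mg/L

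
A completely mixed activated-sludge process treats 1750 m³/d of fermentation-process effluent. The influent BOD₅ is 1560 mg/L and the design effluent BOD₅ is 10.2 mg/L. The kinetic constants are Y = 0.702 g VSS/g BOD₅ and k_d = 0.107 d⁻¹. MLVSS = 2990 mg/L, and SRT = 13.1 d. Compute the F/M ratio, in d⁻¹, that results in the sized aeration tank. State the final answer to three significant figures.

F/M ≈ 0.263 d⁻¹

Steady-state biomass mass balance: V·X·(1 + k_d·θ_c) = Y·Q·(S₀ − S)·θ_c, so V = 0.702 × 1750 × (1560 − 10.2) × 13.1 / [2990 × (1 + 0.107 × 13.1)] = 2.49×10^7 / 7181 = 3473 m³.
Food-to-microorganism ratio F/M = Q S₀ / (V X) = 1750 × 1560 / (3473 × 2990) = 0.2629 d⁻¹.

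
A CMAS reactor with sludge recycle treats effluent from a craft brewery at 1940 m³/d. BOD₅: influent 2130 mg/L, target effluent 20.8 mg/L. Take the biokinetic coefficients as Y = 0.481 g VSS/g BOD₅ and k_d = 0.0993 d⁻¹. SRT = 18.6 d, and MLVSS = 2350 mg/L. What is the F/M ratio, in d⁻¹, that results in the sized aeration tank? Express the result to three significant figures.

F/M ≈ 0.321 d⁻¹

Rearranging the biomass balance for a CMAS with decay, V = Y·Q·ΔS·θ_c / [X·(1+k_d θ_c)] = 0.481 × 1940 × (2130 − 20.8) × 18.6 / [2350 × (1 + 0.0993 × 18.6)] = 3.66×10^7 / 6690 = 5472 m³.
F/M = applied load / biomass = Q·S₀/(V·X) = 1940 × 2130 / (5472 × 2350) = 0.3214 d⁻¹.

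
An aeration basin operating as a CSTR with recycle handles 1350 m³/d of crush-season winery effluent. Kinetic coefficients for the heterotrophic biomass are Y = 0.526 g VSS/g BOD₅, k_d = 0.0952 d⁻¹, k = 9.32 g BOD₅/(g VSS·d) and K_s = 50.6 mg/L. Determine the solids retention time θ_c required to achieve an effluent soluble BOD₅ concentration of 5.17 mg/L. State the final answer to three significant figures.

θ_c ≈ 2.78 d

Specific growth rate at S = 5.17 mg/L: μ = YkS/(K_s+S) = 0.526·9.32·5.17/(50.6+5.17) = 0.4545 d⁻¹.
θ_c = 1/(μ − k_d) = 1/(0.4545 − 0.0952) = 1/0.3593 = 2.784 d.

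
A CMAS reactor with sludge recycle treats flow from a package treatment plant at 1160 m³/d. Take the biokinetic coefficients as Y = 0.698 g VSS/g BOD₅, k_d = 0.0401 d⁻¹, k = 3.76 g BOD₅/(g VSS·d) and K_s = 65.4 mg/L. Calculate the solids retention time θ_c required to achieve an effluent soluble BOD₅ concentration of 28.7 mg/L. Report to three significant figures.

Specific growth rate at S = 28.7 mg/L: μ = YkS/(K_s+S) = 0.698·3.76·28.7/(65.4+28.7) = 0.8005 d⁻¹.
Then 1/θ_c = μ − k_d = 0.8005 − 0.0401 = 0.7604 d⁻¹, giving θ_c = 1.315 d.

θ_c ≈ 1.32 d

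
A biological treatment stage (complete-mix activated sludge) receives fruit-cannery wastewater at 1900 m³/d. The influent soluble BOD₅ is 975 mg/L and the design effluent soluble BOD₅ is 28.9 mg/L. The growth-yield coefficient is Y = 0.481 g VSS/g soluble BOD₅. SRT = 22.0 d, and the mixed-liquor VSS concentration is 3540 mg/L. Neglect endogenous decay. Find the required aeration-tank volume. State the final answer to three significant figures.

With k_d = 0 the design equation reduces to V = Y Q (S₀−S) θ_c / X = 0.481 × 1900 × (975 − 28.9) × 22.0 / 3540 = 5373 m³.

V ≈ 5370 m³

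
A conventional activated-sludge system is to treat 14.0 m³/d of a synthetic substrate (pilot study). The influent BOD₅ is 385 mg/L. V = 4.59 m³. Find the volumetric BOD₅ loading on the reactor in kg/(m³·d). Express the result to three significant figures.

Applied BOD₅ load per unit volume = Q·S₀/V = (14.0 × 385/1000)/4.590 = 1.174 kg BOD₅·m⁻³·d⁻¹.

L_v ≈ 1.17 kg BOD₅/(m³·d)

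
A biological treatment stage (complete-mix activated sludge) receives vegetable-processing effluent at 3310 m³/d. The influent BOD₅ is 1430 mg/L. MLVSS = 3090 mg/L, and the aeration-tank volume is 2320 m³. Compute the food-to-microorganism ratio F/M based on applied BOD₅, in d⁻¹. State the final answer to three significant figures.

F/M ≈ 0.660 d⁻¹

Food-to-microorganism ratio F/M = Q S₀ / (V X) = 3310 × 1430 / (2320 × 3090) = 0.6603 d⁻¹.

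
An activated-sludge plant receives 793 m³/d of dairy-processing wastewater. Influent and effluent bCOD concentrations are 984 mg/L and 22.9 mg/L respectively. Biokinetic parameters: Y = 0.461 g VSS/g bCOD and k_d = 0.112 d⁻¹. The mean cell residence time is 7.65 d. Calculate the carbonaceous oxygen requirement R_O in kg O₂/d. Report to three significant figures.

Observed yield with endogenous decay: Y_obs = Y / (1 + k_d·θ_c) = 0.461 / (1 + 0.112 × 7.65) = 0.461 / 1.857 = 0.2483 g VSS/g bCOD.
ΔS = 984 − 22.9 = 961.1 mg/L, so the substrate removal rate is 793 × 961.1/1000 = 762.2 kg bCOD/d.
Net sludge production P_X = 0.2483 × 762.2 = 189.2 kg VSS/d.
Carbonaceous O₂ demand = substrate oxidised − cell-mass equivalent = 762.2 − 1.42 × 189.2 = 493.5 kg O₂/d.

R_O ≈ 493 kg O₂/d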